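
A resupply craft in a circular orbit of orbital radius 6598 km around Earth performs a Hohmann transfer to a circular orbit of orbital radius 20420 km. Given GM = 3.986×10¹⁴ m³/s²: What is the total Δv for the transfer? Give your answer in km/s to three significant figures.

Δv_total ≈ 3.11 km/s

r₁ = 6598 km = 6.598×10⁶ m.
r₂ = 20420 km = 2.042×10⁷ m.
Transfer ellipse a_t = (r₁ + r₂)/2 = 1.351×10⁷ m.
At r₁: circular v_c1 = √(μ/r₁) = 7773 m/s; transfer-perigee v_p = √[μ(2/r₁ − 1/a_t)] = 9556 m/s.
Δv₁ = v_p − v_c1 = 1784 m/s.
At r₂: circular v_c2 = √(μ/r₂) = 4418 m/s; transfer-apogee v_a = √[μ(2/r₂ − 1/a_t)] = 3088 m/s.
Δv₂ = v_c2 − v_a = 1330 m/s.
Total Δv = Δv₁ + Δv₂ = 3114 m/s = 3.114 km/s.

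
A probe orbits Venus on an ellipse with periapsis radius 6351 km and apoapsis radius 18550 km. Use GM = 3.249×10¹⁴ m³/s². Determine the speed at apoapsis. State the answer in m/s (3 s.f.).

Semi-major axis a = (r_p + r_a)/2 = 12450 km = 1.245×10⁷ m.
Vis-viva: v² = μ(2/r − 1/a) = 3.249×10¹⁴ × (1.078×10⁻⁷ − 8.032×10⁻⁸) = 8.934×10⁶ m²/s².
v = 2989 m/s.

v ≈ 2990 m/s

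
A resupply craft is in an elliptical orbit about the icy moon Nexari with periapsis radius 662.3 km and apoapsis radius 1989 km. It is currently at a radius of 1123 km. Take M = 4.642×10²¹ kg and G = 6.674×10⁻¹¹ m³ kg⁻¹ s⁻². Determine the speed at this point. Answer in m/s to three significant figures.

v ≈ 564 m/s

μ = GM = 6.674×10⁻¹¹ × 4.642×10²¹ = 3.098×10¹¹ m³/s².
Semi-major axis a = (r_p + r_a)/2 = 1325.7 km = 1.326×10⁶ m.
Vis-viva: v² = μ(2/r − 1/a) = 3.098×10¹¹ × (1.781×10⁻⁶ − 7.543×10⁻⁷) = 3.180×10⁵ m²/s².
v = 564.0 m/s.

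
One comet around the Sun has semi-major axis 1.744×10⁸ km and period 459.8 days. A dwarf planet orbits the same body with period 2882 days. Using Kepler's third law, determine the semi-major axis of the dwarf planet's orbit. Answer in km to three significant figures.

a₂ ≈ 5.93×10⁸ km

Kepler's third law: a³ ∝ T², so a₂ = a₁ (T₂/T₁)^(2/3).
T₂/T₁ = 6.268, (T₂/T₁)^(2/3) = 3.400.
a₂ = 1.744×10⁸ × 3.400 = 5.929×10⁸ km.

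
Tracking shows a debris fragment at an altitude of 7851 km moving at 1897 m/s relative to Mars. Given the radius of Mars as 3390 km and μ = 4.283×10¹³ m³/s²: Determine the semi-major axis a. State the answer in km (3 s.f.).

a ≈ 10600 km

r = 3390 + 7851 = 11241 km = 1.124×10⁷ m.
Specific orbital energy ε = v²/2 − μ/r = (1897)²/2 − 4.283×10¹³/1.124×10⁷ = -2.011×10⁶ J/kg.
Since ε = −μ/(2a), a = −μ/(2ε) = 1.065×10⁷ m = 10650 km.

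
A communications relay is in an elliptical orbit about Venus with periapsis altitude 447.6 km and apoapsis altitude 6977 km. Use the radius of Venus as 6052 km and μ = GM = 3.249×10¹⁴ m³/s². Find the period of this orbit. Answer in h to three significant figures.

T ≈ 2.95 h

r_p = 6052 + 447.6 = 6499.6 km = 6.4996×10⁶ m.
r_a = 6052 + 6977 = 13029 km = 1.3029×10⁷ m.
Semi-major axis a = (r_p + r_a)/2 = (6499.6 + 13029)/2 = 9764.3 km = 9.764×10⁶ m.
By Kepler's third law T = 2π√(a³/μ) = 2π × 1.693×10³ = 1.064×10⁴ s.
= 2.954 h.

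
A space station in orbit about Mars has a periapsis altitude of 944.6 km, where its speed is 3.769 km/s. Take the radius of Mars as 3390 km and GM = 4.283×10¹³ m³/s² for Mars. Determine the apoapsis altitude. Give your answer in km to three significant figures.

apoapsis altitude ≈ 7690 km

r_p = 3390 + 944.6 = 4334.6 km = 4.335×10⁶ m.
Specific energy ε = v²/2 − μ/r = -2.778×10⁶ J/kg, so a = −μ/(2ε) = 7.708×10⁶ m.
The apsides satisfy r_p + r_a = 2a, so the apoapsis radius is 2a − r_p = 1.108×10⁷ m = 11081 km.
Apoapsis altitude = 11081 − 3390 = 7691.4 km.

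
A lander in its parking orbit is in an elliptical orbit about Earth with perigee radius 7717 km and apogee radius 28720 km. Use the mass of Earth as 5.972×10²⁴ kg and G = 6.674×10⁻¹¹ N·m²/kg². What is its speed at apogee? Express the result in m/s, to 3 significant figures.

v ≈ 2420 m/s

μ = GM = 6.674×10⁻¹¹ × 5.972×10²⁴ = 3.986×10¹⁴ m³/s².
Semi-major axis a = (r_p + r_a)/2 = 18218 km = 1.822×10⁷ m.
Vis-viva: v² = μ(2/r − 1/a) = 3.986×10¹⁴ × (6.964×10⁻⁸ − 5.489×10⁻⁸) = 5.878×10⁶ m²/s².
v = 2425 m/s.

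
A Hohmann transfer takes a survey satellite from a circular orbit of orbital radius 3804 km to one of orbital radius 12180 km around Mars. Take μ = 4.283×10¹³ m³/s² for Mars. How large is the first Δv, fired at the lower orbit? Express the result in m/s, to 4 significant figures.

r₁ = 3804 km = 3.804×10⁶ m.
r₂ = 12180 km = 1.218×10⁷ m.
Transfer ellipse a_t = (r₁ + r₂)/2 = 7.992×10⁶ m.
At r₁: circular v_c1 = √(μ/r₁) = 3355 m/s; transfer-periapsis v_p = √[μ(2/r₁ − 1/a_t)] = 4142 m/s.
Δv₁ = v_p − v_c1 = 786.9 m/s.

Δv ≈ 786.9 m/s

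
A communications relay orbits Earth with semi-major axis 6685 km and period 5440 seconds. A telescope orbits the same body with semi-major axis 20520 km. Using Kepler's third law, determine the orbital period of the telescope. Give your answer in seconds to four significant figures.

Kepler's third law: T² ∝ a³, so T₂ = T₁ (a₂/a₁)^(3/2).
a₂/a₁ = 3.070, (a₂/a₁)^(3/2) = 5.378.
T₂ = 5440 × 5.378 = 29260 seconds.

T₂ ≈ 29260 seconds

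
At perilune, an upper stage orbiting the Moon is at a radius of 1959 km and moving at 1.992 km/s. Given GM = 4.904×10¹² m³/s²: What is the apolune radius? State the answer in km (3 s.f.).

apolune radius ≈ 7480 km

r_p = 1.959×10⁶ m.
Specific energy ε = v²/2 − μ/r = -5.193×10⁵ J/kg, so a = −μ/(2ε) = 4.722×10⁶ m.
The apsides satisfy r_p + r_a = 2a, so the apolune radius is 2a − r_p = 7.485×10⁶ m = 7484.7 km.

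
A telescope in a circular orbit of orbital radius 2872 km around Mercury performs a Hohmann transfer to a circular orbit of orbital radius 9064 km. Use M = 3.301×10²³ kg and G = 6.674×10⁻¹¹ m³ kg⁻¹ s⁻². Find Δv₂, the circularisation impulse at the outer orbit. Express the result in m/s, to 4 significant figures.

μ = GM = 6.674×10⁻¹¹ × 3.301×10²³ = 2.203×10¹³ m³/s².
r₁ = 2872 km = 2.872×10⁶ m.
r₂ = 9064 km = 9.064×10⁶ m.
Transfer ellipse a_t = (r₁ + r₂)/2 = 5.968×10⁶ m.
At r₁: circular v_c1 = √(μ/r₁) = 2770 m/s; transfer-periherm v_p = √[μ(2/r₁ − 1/a_t)] = 3413 m/s.
At r₂: circular v_c2 = √(μ/r₂) = 1559 m/s; transfer-apoherm v_a = √[μ(2/r₂ − 1/a_t)] = 1082 m/s.
Δv₂ = v_c2 − v_a = 477.5 m/s.

Δv ≈ 477.5 m/s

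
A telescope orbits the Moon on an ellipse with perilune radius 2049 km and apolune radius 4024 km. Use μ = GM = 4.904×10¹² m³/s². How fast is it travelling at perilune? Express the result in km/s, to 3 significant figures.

Semi-major axis a = (r_p + r_a)/2 = 3036.5 km = 3.036×10⁶ m.
Vis-viva: v² = μ(2/r − 1/a) = 4.904×10¹² × (9.761×10⁻⁷ − 3.293×10⁻⁷) = 3.172×10⁶ m²/s².
v = 1781 m/s = 1.781 km/s.

v ≈ 1.78 km/s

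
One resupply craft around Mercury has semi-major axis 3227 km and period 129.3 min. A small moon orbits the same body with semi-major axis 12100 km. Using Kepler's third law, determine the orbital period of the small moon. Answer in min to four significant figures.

T₂ ≈ 938.8 min

Kepler's third law: T² ∝ a³, so T₂ = T₁ (a₂/a₁)^(3/2).
a₂/a₁ = 3.750, (a₂/a₁)^(3/2) = 7.261.
T₂ = 129.3 × 7.261 = 938.8 min.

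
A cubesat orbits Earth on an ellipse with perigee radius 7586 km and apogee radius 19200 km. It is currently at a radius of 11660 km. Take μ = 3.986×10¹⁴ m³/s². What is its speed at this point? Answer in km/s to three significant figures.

Semi-major axis a = (r_p + r_a)/2 = 13393 km = 1.339×10⁷ m.
Vis-viva: v² = μ(2/r − 1/a) = 3.986×10¹⁴ × (1.715×10⁻⁷ − 7.467×10⁻⁸) = 3.861×10⁷ m²/s².
v = 6214 m/s = 6.214 km/s.

v ≈ 6.21 km/s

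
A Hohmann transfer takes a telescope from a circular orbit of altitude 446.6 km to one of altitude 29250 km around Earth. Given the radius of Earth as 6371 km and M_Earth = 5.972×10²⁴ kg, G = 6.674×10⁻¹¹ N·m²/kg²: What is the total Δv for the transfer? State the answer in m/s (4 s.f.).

μ = GM = 6.674×10⁻¹¹ × 5.972×10²⁴ = 3.986×10¹⁴ m³/s².
r₁ = 6371 + 446.6 = 6817.6 km = 6.8176×10⁶ m.
r₂ = 6371 + 29250 = 35621 km = 3.5621×10⁷ m.
Transfer ellipse a_t = (r₁ + r₂)/2 = 2.122×10⁷ m.
At r₁: circular v_c1 = √(μ/r₁) = 7646 m/s; transfer-perigee v_p = √[μ(2/r₁ − 1/a_t)] = 9907 m/s.
Δv₁ = v_p − v_c1 = 2261 m/s.
At r₂: circular v_c2 = √(μ/r₂) = 3345 m/s; transfer-apogee v_a = √[μ(2/r₂ − 1/a_t)] = 1896 m/s.
Δv₂ = v_c2 − v_a = 1449 m/s.
Total Δv = Δv₁ + Δv₂ = 3710 m/s.

Δv_total ≈ 3710 m/s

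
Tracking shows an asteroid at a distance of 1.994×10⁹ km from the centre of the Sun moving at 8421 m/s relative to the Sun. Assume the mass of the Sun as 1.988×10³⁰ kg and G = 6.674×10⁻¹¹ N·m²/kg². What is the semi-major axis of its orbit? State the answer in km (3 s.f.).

μ = GM = 6.674×10⁻¹¹ × 1.988×10³⁰ = 1.327×10²⁰ m³/s².
r = 1.994×10¹² m.
Specific orbital energy ε = v²/2 − μ/r = (8421)²/2 − 1.327×10²⁰/1.994×10¹² = -3.108×10⁷ J/kg.
Since ε = −μ/(2a), a = −μ/(2ε) = 2.134×10¹² m = 2.1343×10⁹ km.

a ≈ 2.13×10⁹ km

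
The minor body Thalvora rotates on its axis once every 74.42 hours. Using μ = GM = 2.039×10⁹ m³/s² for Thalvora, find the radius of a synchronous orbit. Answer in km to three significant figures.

r_sync ≈ 1550 km

T = 74.42 hours = 2.679×10⁵ s.
A synchronous orbit has period T, so by Kepler's third law a = (μT²/4π²)^(1/3).
μT²/4π² = 2.039×10⁹ × (2.679×10⁵)² / 39.48 = 3.707×10¹⁸ m³.
a = 1.548×10⁶ m = 1547.7 km.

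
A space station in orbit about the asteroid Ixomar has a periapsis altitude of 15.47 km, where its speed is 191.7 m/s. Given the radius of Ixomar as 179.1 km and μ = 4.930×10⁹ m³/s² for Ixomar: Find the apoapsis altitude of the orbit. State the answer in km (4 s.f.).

r_p = 179.1 + 15.47 = 194.57 km = 1.946×10⁵ m.
Specific energy ε = v²/2 − μ/r = -6.963×10³ J/kg, so a = −μ/(2ε) = 3.540×10⁵ m.
The apsides satisfy r_p + r_a = 2a, so the apoapsis radius is 2a − r_p = 5.134×10⁵ m = 513.41 km.
Apoapsis altitude = 513.41 − 179.1 = 334.31 km.

apoapsis altitude ≈ 334.3 km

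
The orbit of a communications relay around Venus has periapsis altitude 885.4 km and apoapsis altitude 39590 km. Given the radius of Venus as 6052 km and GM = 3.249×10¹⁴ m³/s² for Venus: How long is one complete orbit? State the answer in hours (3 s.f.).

r_p = 6052 + 885.4 = 6937.4 km = 6.9374×10⁶ m.
r_a = 6052 + 39590 = 45642 km = 4.5642×10⁷ m.
Semi-major axis a = (r_p + r_a)/2 = (6937.4 + 45642)/2 = 26290 km = 2.629×10⁷ m.
By Kepler's third law T = 2π√(a³/μ) = 2π × 7.478×10³ = 4.699×10⁴ s.
= 13.05 hours.

T ≈ 13.1 hours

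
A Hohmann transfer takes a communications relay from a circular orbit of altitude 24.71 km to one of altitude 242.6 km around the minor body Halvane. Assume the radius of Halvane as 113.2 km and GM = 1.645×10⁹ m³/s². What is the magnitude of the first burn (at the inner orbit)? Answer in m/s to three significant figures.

Δv ≈ 21.9 m/s

r₁ = 113.2 + 24.71 = 137.91 km = 1.3791×10⁵ m.
r₂ = 113.2 + 242.6 = 355.80 km = 3.5580×10⁵ m.
Transfer ellipse a_t = (r₁ + r₂)/2 = 2.469×10⁵ m.
At r₁: circular v_c1 = √(μ/r₁) = 109.2 m/s; transfer-periapsis v_p = √[μ(2/r₁ − 1/a_t)] = 131.1 m/s.
Δv₁ = v_p − v_c1 = 21.90 m/s.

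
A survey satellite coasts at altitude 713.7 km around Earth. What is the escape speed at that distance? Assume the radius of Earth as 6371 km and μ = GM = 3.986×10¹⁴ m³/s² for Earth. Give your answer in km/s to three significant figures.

r = 6371 + 713.7 = 7084.7 km = 7.0847×10⁶ m.
Escape speed v_esc = √(2μ/r) = √(2 × 3.986×10¹⁴ / 7.085×10⁶) = √(1.125×10⁸) = 10610 m/s.
= 10.61 km/s.

v_esc ≈ 10.6 km/s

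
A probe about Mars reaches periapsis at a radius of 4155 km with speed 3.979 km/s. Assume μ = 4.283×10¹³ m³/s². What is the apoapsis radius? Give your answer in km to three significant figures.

r_p = 4.155×10⁶ m.
Specific energy ε = v²/2 − μ/r = -2.392×10⁶ J/kg, so a = −μ/(2ε) = 8.953×10⁶ m.
The apsides satisfy r_p + r_a = 2a, so the apoapsis radius is 2a − r_p = 1.375×10⁷ m = 13752 km.

apoapsis radius ≈ 13800 km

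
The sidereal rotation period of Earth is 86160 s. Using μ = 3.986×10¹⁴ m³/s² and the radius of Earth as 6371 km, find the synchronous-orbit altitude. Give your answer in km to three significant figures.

A synchronous orbit has period T, so by Kepler's third law a = (μT²/4π²)^(1/3).
μT²/4π² = 3.986×10¹⁴ × (8.616×10⁴)² / 39.48 = 7.495×10²² m³.
a = 4.216×10⁷ m = 42163 km.
Altitude h = a − R = 42163 − 6371 = 35792 km.

h_sync ≈ 35800 km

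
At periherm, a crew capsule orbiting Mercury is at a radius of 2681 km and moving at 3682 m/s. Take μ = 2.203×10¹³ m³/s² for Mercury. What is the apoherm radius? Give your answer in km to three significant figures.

apoherm radius ≈ 12600 km

r_p = 2.681×10⁶ m.
Specific energy ε = v²/2 − μ/r = -1.439×10⁶ J/kg, so a = −μ/(2ε) = 7.657×10⁶ m.
The apsides satisfy r_p + r_a = 2a, so the apoherm radius is 2a − r_p = 1.263×10⁷ m = 12633 km.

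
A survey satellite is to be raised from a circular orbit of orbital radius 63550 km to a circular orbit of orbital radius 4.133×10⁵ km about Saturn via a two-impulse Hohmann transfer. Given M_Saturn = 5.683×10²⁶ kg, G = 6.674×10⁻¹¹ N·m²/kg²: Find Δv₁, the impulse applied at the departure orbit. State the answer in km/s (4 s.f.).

μ = GM = 6.674×10⁻¹¹ × 5.683×10²⁶ = 3.793×10¹⁶ m³/s².
r₁ = 63550 km = 6.355×10⁷ m.
r₂ = 4.133×10⁵ km = 4.133×10⁸ m.
Transfer ellipse a_t = (r₁ + r₂)/2 = 2.384×10⁸ m.
At r₁: circular v_c1 = √(μ/r₁) = 24430 m/s; transfer-perikrone v_p = √[μ(2/r₁ − 1/a_t)] = 32160 m/s.
Δv₁ = v_p − v_c1 = 7735 m/s.
= 7.735 km/s.

Δv ≈ 7.735 km/s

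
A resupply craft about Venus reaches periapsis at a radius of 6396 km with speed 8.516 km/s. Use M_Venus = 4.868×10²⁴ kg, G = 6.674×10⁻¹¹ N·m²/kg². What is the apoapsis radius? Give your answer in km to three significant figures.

apoapsis radius ≈ 16000 km

μ = GM = 6.674×10⁻¹¹ × 4.868×10²⁴ = 3.249×10¹⁴ m³/s².
r_p = 6.396×10⁶ m.
Specific energy ε = v²/2 − μ/r = -1.453×10⁷ J/kg, so a = −μ/(2ε) = 1.118×10⁷ m.
The apsides satisfy r_p + r_a = 2a, so the apoapsis radius is 2a − r_p = 1.596×10⁷ m = 15957 km.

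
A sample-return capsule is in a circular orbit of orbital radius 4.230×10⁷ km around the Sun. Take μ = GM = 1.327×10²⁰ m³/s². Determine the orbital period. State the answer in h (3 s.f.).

T ≈ 1320 h

r = 4.230×10⁷ km = 4.230×10¹⁰ m.
Kepler's third law: T = 2π√(r³/μ) = 2π√((4.230×10¹⁰)³ / 1.327×10²⁰).
r³/μ = 5.704×10¹¹ s², so T = 2π × 7.552×10⁵ = 4.745×10⁶ s.
Converting: 4.745×10⁶ s ÷ 3600 = 1318 h.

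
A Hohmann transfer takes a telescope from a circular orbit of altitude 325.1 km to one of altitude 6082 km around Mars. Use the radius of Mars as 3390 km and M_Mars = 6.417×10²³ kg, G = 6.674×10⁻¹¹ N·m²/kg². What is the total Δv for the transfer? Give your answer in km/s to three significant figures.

μ = GM = 6.674×10⁻¹¹ × 6.417×10²³ = 4.283×10¹³ m³/s².
r₁ = 3390 + 325.1 = 3715.1 km = 3.7151×10⁶ m.
r₂ = 3390 + 6082 = 9472.0 km = 9.4720×10⁶ m.
Transfer ellipse a_t = (r₁ + r₂)/2 = 6.594×10⁶ m.
At r₁: circular v_c1 = √(μ/r₁) = 3395 m/s; transfer-periapsis v_p = √[μ(2/r₁ − 1/a_t)] = 4069 m/s.
Δv₁ = v_p − v_c1 = 674.2 m/s.
At r₂: circular v_c2 = √(μ/r₂) = 2126 m/s; transfer-apoapsis v_a = √[μ(2/r₂ − 1/a_t)] = 1596 m/s.
Δv₂ = v_c2 − v_a = 530.3 m/s.
Total Δv = Δv₁ + Δv₂ = 1204 m/s = 1.204 km/s.

Δv_total ≈ 1.20 km/s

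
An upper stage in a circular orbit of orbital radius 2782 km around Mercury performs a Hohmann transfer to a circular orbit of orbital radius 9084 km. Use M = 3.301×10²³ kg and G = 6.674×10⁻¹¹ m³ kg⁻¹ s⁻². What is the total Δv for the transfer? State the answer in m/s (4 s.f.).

μ = GM = 6.674×10⁻¹¹ × 3.301×10²³ = 2.203×10¹³ m³/s².
r₁ = 2782 km = 2.782×10⁶ m.
r₂ = 9084 km = 9.084×10⁶ m.
Transfer ellipse a_t = (r₁ + r₂)/2 = 5.933×10⁶ m.
At r₁: circular v_c1 = √(μ/r₁) = 2814 m/s; transfer-periherm v_p = √[μ(2/r₁ − 1/a_t)] = 3482 m/s.
Δv₁ = v_p − v_c1 = 668.0 m/s.
At r₂: circular v_c2 = √(μ/r₂) = 1557 m/s; transfer-apoherm v_a = √[μ(2/r₂ − 1/a_t)] = 1066 m/s.
Δv₂ = v_c2 − v_a = 490.9 m/s.
Total Δv = Δv₁ + Δv₂ = 1159 m/s.

Δv_total ≈ 1159 m/s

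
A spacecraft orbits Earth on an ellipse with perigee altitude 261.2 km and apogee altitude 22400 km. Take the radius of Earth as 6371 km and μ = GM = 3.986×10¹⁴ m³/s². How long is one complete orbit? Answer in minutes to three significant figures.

T ≈ 391 minutes

r_p = 6371 + 261.2 = 6632.2 km = 6.6322×10⁶ m.
r_a = 6371 + 22400 = 28771 km = 2.8771×10⁷ m.
Semi-major axis a = (r_p + r_a)/2 = (6632.2 + 28771)/2 = 17702 km = 1.770×10⁷ m.
By Kepler's third law T = 2π√(a³/μ) = 2π × 3.730×10³ = 2.344×10⁴ s.
= 390.6 minutes.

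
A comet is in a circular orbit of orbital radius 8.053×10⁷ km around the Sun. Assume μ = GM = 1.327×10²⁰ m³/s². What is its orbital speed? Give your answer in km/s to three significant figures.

r = 8.053×10⁷ km = 8.053×10¹⁰ m.
For a circular orbit v = √(μ/r) = √(1.327×10²⁰ / 8.053×10¹⁰) = √(1.648×10⁹) = 40590 m/s.
That is 40.59 km/s.

v ≈ 40.6 km/s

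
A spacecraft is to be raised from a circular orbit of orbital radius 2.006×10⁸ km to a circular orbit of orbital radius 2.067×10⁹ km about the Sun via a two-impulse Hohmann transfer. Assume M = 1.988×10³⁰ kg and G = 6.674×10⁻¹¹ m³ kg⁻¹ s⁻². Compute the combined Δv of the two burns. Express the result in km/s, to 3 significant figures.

μ = GM = 6.674×10⁻¹¹ × 1.988×10³⁰ = 1.327×10²⁰ m³/s².
r₁ = 2.006×10⁸ km = 2.006×10¹¹ m.
r₂ = 2.067×10⁹ km = 2.067×10¹² m.
Transfer ellipse a_t = (r₁ + r₂)/2 = 1.134×10¹² m.
At r₁: circular v_c1 = √(μ/r₁) = 25720 m/s; transfer-perihelion v_p = √[μ(2/r₁ − 1/a_t)] = 34720 m/s.
Δv₁ = v_p − v_c1 = 9007 m/s.
At r₂: circular v_c2 = √(μ/r₂) = 8012 m/s; transfer-aphelion v_a = √[μ(2/r₂ − 1/a_t)] = 3370 m/s.
Δv₂ = v_c2 − v_a = 4642 m/s.
Total Δv = Δv₁ + Δv₂ = 13650 m/s = 13.65 km/s.

Δv_total ≈ 13.6 km/s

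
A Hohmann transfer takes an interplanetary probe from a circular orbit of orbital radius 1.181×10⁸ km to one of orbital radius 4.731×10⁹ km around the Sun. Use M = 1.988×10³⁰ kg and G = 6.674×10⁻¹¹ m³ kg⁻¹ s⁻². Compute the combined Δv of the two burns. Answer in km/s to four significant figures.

μ = GM = 6.674×10⁻¹¹ × 1.988×10³⁰ = 1.327×10²⁰ m³/s².
r₁ = 1.181×10⁸ km = 1.181×10¹¹ m.
r₂ = 4.731×10⁹ km = 4.731×10¹² m.
Transfer ellipse a_t = (r₁ + r₂)/2 = 2.425×10¹² m.
At r₁: circular v_c1 = √(μ/r₁) = 33520 m/s; transfer-perihelion v_p = √[μ(2/r₁ − 1/a_t)] = 46820 m/s.
Δv₁ = v_p − v_c1 = 13300 m/s.
At r₂: circular v_c2 = √(μ/r₂) = 5296 m/s; transfer-aphelion v_a = √[μ(2/r₂ − 1/a_t)] = 1169 m/s.
Δv₂ = v_c2 − v_a = 4127 m/s.
Total Δv = Δv₁ + Δv₂ = 17430 m/s = 17.43 km/s.

Δv_total ≈ 17.43 km/s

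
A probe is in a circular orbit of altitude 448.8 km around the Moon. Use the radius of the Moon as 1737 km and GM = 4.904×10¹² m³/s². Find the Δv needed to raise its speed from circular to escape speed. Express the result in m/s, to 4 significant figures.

r = 1737 + 448.8 = 2185.8 km = 2.1858×10⁶ m.
Circular speed v_c = √(μ/r) = 1498 m/s.
Escape speed v_esc = √(2μ/r) = √2 × v_c = 2118 m/s.
Δv = v_esc − v_c = 620.4 m/s.

Δv ≈ 620.4 m/s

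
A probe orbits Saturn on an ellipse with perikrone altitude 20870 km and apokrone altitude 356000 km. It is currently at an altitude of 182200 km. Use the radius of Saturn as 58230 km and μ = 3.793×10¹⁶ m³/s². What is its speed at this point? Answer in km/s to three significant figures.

r_p = 58230 + 20870 = 79100 km = 7.9100×10⁷ m.
r_a = 58230 + 356000 = 414230 km = 4.1423×10⁸ m.
r = 58230 + 182200 = 2.4043×10⁵ km = 2.404×10⁸ m.
Semi-major axis a = (r_p + r_a)/2 = 2.4666×10⁵ km = 2.467×10⁸ m.
Vis-viva: v² = μ(2/r − 1/a) = 3.793×10¹⁶ × (8.318×10⁻⁹ − 4.054×10⁻⁹) = 1.617×10⁸ m²/s².
v = 12720 m/s = 12.72 km/s.

v ≈ 12.7 km/s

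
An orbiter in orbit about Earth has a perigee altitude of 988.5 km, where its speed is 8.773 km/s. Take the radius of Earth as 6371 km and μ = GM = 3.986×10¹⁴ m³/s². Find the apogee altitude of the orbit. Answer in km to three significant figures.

r_p = 6371 + 988.5 = 7359.5 km = 7.360×10⁶ m.
Specific energy ε = v²/2 − μ/r = -1.568×10⁷ J/kg, so a = −μ/(2ε) = 1.271×10⁷ m.
The apsides satisfy r_p + r_a = 2a, so the apogee radius is 2a − r_p = 1.806×10⁷ m = 18064 km.
Apogee altitude = 18064 − 6371 = 11693 km.

apogee altitude ≈ 11700 km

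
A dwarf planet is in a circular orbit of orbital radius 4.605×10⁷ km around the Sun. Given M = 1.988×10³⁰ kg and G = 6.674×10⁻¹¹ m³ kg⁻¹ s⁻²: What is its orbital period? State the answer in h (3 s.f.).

T ≈ 1500 h

μ = GM = 6.674×10⁻¹¹ × 1.988×10³⁰ = 1.327×10²⁰ m³/s².
r = 4.605×10⁷ km = 4.605×10¹⁰ m.
Kepler's third law: T = 2π√(r³/μ) = 2π√((4.605×10¹⁰)³ / 1.327×10²⁰).
r³/μ = 7.360×10¹¹ s², so T = 2π × 8.579×10⁵ = 5.390×10⁶ s.
Converting: 5.390×10⁶ s ÷ 3600 = 1497 h.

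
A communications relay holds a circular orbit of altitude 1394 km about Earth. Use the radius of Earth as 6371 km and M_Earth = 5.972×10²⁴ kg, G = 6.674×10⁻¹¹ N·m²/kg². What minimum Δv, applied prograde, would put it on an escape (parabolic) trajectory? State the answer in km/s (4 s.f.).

μ = GM = 6.674×10⁻¹¹ × 5.972×10²⁴ = 3.986×10¹⁴ m³/s².
r = 6371 + 1394 = 7765.0 km = 7.7650×10⁶ m.
Circular speed v_c = √(μ/r) = 7164 m/s.
Escape speed v_esc = √(2μ/r) = √2 × v_c = 10130 m/s.
Δv = v_esc − v_c = 2968 m/s = 2.968 km/s.

Δv ≈ 2.968 km/s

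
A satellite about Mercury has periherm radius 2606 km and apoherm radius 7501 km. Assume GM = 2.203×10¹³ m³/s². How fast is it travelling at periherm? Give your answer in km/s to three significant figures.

Semi-major axis a = (r_p + r_a)/2 = 5053.5 km = 5.054×10⁶ m.
Vis-viva: v² = μ(2/r − 1/a) = 2.203×10¹³ × (7.675×10⁻⁷ − 1.979×10⁻⁷) = 1.255×10⁷ m²/s².
v = 3542 m/s = 3.542 km/s.

v ≈ 3.54 km/s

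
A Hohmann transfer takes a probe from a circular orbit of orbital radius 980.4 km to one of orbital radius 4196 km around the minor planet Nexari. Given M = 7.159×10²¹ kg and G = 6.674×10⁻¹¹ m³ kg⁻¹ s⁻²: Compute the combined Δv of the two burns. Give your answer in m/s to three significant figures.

Δv_total ≈ 321 m/s

μ = GM = 6.674×10⁻¹¹ × 7.159×10²¹ = 4.778×10¹¹ m³/s².
r₁ = 980.4 km = 9.804×10⁵ m.
r₂ = 4196 km = 4.196×10⁶ m.
Transfer ellipse a_t = (r₁ + r₂)/2 = 2.588×10⁶ m.
At r₁: circular v_c1 = √(μ/r₁) = 698.1 m/s; transfer-periapsis v_p = √[μ(2/r₁ − 1/a_t)] = 888.9 m/s.
Δv₁ = v_p − v_c1 = 190.8 m/s.
At r₂: circular v_c2 = √(μ/r₂) = 337.4 m/s; transfer-apoapsis v_a = √[μ(2/r₂ − 1/a_t)] = 207.7 m/s.
Δv₂ = v_c2 − v_a = 129.8 m/s.
Total Δv = Δv₁ + Δv₂ = 320.5 m/s.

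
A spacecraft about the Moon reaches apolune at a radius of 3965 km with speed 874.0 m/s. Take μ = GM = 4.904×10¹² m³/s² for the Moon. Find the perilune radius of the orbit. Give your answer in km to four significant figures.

r_a = 3.965×10⁶ m.
Specific energy ε = v²/2 − μ/r = -8.549×10⁵ J/kg, so a = −μ/(2ε) = 2.868×10⁶ m.
The apsides satisfy r_p + r_a = 2a, so the perilune radius is 2a − r_a = 1.771×10⁶ m = 1771.4 km.

perilune radius ≈ 1771 km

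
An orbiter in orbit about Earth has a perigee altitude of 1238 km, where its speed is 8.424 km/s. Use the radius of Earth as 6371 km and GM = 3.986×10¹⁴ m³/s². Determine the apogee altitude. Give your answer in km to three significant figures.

r_p = 6371 + 1238 = 7609.0 km = 7.609×10⁶ m.
Specific energy ε = v²/2 − μ/r = -1.690×10⁷ J/kg, so a = −μ/(2ε) = 1.179×10⁷ m.
The apsides satisfy r_p + r_a = 2a, so the apogee radius is 2a − r_p = 1.597×10⁷ m = 15972 km.
Apogee altitude = 15972 − 6371 = 9601.0 km.

apogee altitude ≈ 9600 km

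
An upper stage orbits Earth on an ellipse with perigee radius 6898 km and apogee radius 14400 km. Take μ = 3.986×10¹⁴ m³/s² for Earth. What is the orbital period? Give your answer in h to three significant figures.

T ≈ 3.04 h

Semi-major axis a = (r_p + r_a)/2 = (6898.0 + 14400)/2 = 10649 km = 1.065×10⁷ m.
By Kepler's third law T = 2π√(a³/μ) = 2π × 1.741×10³ = 1.094×10⁴ s.
= 3.038 h.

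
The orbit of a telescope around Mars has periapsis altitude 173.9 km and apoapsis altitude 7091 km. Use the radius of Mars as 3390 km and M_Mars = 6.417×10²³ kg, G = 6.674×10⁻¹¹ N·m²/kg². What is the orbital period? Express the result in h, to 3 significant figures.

μ = GM = 6.674×10⁻¹¹ × 6.417×10²³ = 4.283×10¹³ m³/s².
r_p = 3390 + 173.9 = 3563.9 km = 3.5639×10⁶ m.
r_a = 3390 + 7091 = 10481 km = 1.0481×10⁷ m.
Semi-major axis a = (r_p + r_a)/2 = (3563.9 + 10481)/2 = 7022.4 km = 7.022×10⁶ m.
By Kepler's third law T = 2π√(a³/μ) = 2π × 2.844×10³ = 1.787×10⁴ s.
= 4.963 h.

T ≈ 4.96 h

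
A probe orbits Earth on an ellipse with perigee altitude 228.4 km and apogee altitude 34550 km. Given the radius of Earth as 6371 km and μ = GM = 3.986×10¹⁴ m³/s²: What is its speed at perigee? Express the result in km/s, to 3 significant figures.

v ≈ 10.2 km/s

r_p = 6371 + 228.4 = 6599.4 km = 6.5994×10⁶ m.
r_a = 6371 + 34550 = 40921 km = 4.0921×10⁷ m.
Semi-major axis a = (r_p + r_a)/2 = 23760 km = 2.376×10⁷ m.
Vis-viva: v² = μ(2/r − 1/a) = 3.986×10¹⁴ × (3.031×10⁻⁷ − 4.209×10⁻⁸) = 1.040×10⁸ m²/s².
v = 10200 m/s = 10.20 km/s.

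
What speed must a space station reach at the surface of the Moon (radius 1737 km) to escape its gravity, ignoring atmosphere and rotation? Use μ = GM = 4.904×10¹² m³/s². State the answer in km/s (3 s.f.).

v_esc ≈ 2.38 km/s

r = R = 1.737×10⁶ m.
Escape speed v_esc = √(2μ/r) = √(2 × 4.904×10¹² / 1.737×10⁶) = √(5.647×10⁶) = 2376 m/s.
= 2.376 km/s.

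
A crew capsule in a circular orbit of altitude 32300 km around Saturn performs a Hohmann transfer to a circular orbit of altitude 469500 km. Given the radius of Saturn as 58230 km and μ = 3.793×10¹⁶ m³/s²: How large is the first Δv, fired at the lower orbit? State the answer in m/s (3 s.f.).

r₁ = 58230 + 32300 = 90530 km = 9.0530×10⁷ m.
r₂ = 58230 + 469500 = 527730 km = 5.2773×10⁸ m.
Transfer ellipse a_t = (r₁ + r₂)/2 = 3.091×10⁸ m.
At r₁: circular v_c1 = √(μ/r₁) = 20470 m/s; transfer-perikrone v_p = √[μ(2/r₁ − 1/a_t)] = 26740 m/s.
Δv₁ = v_p − v_c1 = 6275 m/s.

Δv ≈ 6280 m/s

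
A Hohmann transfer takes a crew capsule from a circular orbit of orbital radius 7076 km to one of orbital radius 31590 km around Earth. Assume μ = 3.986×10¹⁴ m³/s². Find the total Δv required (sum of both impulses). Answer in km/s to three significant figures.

Δv_total ≈ 3.49 km/s

r₁ = 7076 km = 7.076×10⁶ m.
r₂ = 31590 km = 3.159×10⁷ m.
Transfer ellipse a_t = (r₁ + r₂)/2 = 1.933×10⁷ m.
At r₁: circular v_c1 = √(μ/r₁) = 7505 m/s; transfer-perigee v_p = √[μ(2/r₁ − 1/a_t)] = 9594 m/s.
Δv₁ = v_p − v_c1 = 2089 m/s.
At r₂: circular v_c2 = √(μ/r₂) = 3552 m/s; transfer-apogee v_a = √[μ(2/r₂ − 1/a_t)] = 2149 m/s.
Δv₂ = v_c2 − v_a = 1403 m/s.
Total Δv = Δv₁ + Δv₂ = 3492 m/s = 3.492 km/s.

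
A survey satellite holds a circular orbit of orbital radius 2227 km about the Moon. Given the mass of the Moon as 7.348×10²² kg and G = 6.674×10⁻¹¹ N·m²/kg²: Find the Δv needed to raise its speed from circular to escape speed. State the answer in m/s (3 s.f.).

μ = GM = 6.674×10⁻¹¹ × 7.348×10²² = 4.904×10¹² m³/s².
r = 2227 km = 2.227×10⁶ m.
Circular speed v_c = √(μ/r) = 1484 m/s.
Escape speed v_esc = √(2μ/r) = √2 × v_c = 2099 m/s.
Δv = v_esc − v_c = 614.7 m/s.

Δv ≈ 615 m/s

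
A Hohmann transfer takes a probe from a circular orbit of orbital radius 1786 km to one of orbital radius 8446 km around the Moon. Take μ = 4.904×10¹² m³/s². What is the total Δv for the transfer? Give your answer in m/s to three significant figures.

Δv_total ≈ 784 m/s

r₁ = 1786 km = 1.786×10⁶ m.
r₂ = 8446 km = 8.446×10⁶ m.
Transfer ellipse a_t = (r₁ + r₂)/2 = 5.116×10⁶ m.
At r₁: circular v_c1 = √(μ/r₁) = 1657 m/s; transfer-perilune v_p = √[μ(2/r₁ − 1/a_t)] = 2129 m/s.
Δv₁ = v_p − v_c1 = 472.0 m/s.
At r₂: circular v_c2 = √(μ/r₂) = 762.0 m/s; transfer-apolune v_a = √[μ(2/r₂ − 1/a_t)] = 450.2 m/s.
Δv₂ = v_c2 − v_a = 311.8 m/s.
Total Δv = Δv₁ + Δv₂ = 783.8 m/s.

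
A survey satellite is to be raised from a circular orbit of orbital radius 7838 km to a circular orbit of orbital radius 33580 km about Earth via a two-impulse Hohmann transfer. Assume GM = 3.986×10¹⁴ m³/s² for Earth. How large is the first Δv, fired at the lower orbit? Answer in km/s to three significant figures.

Δv ≈ 1.95 km/s

r₁ = 7838 km = 7.838×10⁶ m.
r₂ = 33580 km = 3.358×10⁷ m.
Transfer ellipse a_t = (r₁ + r₂)/2 = 2.071×10⁷ m.
At r₁: circular v_c1 = √(μ/r₁) = 7131 m/s; transfer-perigee v_p = √[μ(2/r₁ − 1/a_t)] = 9081 m/s.
Δv₁ = v_p − v_c1 = 1950 m/s.
= 1.950 km/s.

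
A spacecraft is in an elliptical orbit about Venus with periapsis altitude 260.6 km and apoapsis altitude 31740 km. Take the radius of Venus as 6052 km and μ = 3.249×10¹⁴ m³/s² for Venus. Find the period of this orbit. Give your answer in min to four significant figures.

T ≈ 601.6 min

r_p = 6052 + 260.6 = 6312.6 km = 6.3126×10⁶ m.
r_a = 6052 + 31740 = 37792 km = 3.7792×10⁷ m.
Semi-major axis a = (r_p + r_a)/2 = (6312.6 + 37792)/2 = 22052 km = 2.205×10⁷ m.
By Kepler's third law T = 2π√(a³/μ) = 2π × 5.745×10³ = 3.610×10⁴ s.
= 601.6 min.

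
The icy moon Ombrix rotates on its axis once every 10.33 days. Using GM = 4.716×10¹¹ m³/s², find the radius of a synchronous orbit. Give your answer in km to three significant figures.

T = 10.33 days = 8.925×10⁵ s.
A synchronous orbit has period T, so by Kepler's third law a = (μT²/4π²)^(1/3).
μT²/4π² = 4.716×10¹¹ × (8.925×10⁵)² / 39.48 = 9.516×10²¹ m³.
a = 2.119×10⁷ m = 21191 km.

r_sync ≈ 21200 km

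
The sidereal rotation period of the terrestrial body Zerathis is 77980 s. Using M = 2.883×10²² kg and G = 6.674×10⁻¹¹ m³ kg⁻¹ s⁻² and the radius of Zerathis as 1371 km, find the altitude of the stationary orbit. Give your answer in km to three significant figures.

h_sync ≈ 5300 km

μ = GM = 6.674×10⁻¹¹ × 2.883×10²² = 1.924×10¹² m³/s².
A synchronous orbit has period T, so by Kepler's third law a = (μT²/4π²)^(1/3).
μT²/4π² = 1.924×10¹² × (7.798×10⁴)² / 39.48 = 2.964×10²⁰ m³.
a = 6.667×10⁶ m = 6667.2 km.
Altitude h = a − R = 6667.2 − 1371 = 5296.2 km.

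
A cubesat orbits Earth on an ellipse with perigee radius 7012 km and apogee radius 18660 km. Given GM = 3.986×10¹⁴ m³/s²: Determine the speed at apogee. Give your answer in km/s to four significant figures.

Semi-major axis a = (r_p + r_a)/2 = 12836 km = 1.284×10⁷ m.
Vis-viva: v² = μ(2/r − 1/a) = 3.986×10¹⁴ × (1.072×10⁻⁷ − 7.791×10⁻⁸) = 1.167×10⁷ m²/s².
v = 3416 m/s = 3.416 km/s.

v ≈ 3.416 km/s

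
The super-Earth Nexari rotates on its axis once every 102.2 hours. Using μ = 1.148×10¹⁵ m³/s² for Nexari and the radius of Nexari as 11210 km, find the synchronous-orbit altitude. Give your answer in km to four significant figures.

T = 102.2 hours = 3.679×10⁵ s.
A synchronous orbit has period T, so by Kepler's third law a = (μT²/4π²)^(1/3).
μT²/4π² = 1.148×10¹⁵ × (3.679×10⁵)² / 39.48 = 3.936×10²⁴ m³.
a = 1.579×10⁸ m = 1.5789×10⁵ km.
Altitude h = a − R = 1.5789×10⁵ − 11210 = 1.4668×10⁵ km.

h_sync ≈ 1.467×10⁵ km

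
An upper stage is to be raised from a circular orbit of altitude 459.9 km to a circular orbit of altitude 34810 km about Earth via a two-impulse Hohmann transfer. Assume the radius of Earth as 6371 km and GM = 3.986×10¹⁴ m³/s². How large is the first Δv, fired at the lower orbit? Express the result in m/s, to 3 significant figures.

Δv ≈ 2370 m/s

r₁ = 6371 + 459.9 = 6830.9 km = 6.8309×10⁶ m.
r₂ = 6371 + 34810 = 41181 km = 4.1181×10⁷ m.
Transfer ellipse a_t = (r₁ + r₂)/2 = 2.401×10⁷ m.
At r₁: circular v_c1 = √(μ/r₁) = 7639 m/s; transfer-perigee v_p = √[μ(2/r₁ − 1/a_t)] = 10010 m/s.
Δv₁ = v_p − v_c1 = 2366 m/s.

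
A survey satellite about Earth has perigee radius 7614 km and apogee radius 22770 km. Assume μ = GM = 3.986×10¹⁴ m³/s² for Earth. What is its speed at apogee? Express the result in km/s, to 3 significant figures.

v ≈ 2.96 km/s

Semi-major axis a = (r_p + r_a)/2 = 15192 km = 1.519×10⁷ m.
Vis-viva: v² = μ(2/r − 1/a) = 3.986×10¹⁴ × (8.783×10⁻⁸ − 6.582×10⁻⁸) = 8.773×10⁶ m²/s².
v = 2962 m/s = 2.962 km/s.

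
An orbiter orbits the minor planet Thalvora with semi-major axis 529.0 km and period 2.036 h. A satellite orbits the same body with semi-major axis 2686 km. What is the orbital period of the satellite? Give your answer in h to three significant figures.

Kepler's third law: T² ∝ a³, so T₂ = T₁ (a₂/a₁)^(3/2).
a₂/a₁ = 5.078, (a₂/a₁)^(3/2) = 11.44.
T₂ = 2.036 × 11.44 = 23.29 h.

T₂ ≈ 23.3 h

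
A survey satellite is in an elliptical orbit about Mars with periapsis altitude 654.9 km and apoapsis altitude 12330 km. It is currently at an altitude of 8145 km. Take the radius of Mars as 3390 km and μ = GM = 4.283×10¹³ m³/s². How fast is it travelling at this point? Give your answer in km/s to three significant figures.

v ≈ 1.76 km/s

r_p = 3390 + 654.9 = 4044.9 km = 4.0449×10⁶ m.
r_a = 3390 + 12330 = 15720 km = 1.5720×10⁷ m.
r = 3390 + 8145 = 11535 km = 1.154×10⁷ m.
Semi-major axis a = (r_p + r_a)/2 = 9882.5 km = 9.882×10⁶ m.
Vis-viva: v² = μ(2/r − 1/a) = 4.283×10¹³ × (1.734×10⁻⁷ − 1.012×10⁻⁷) = 3.092×10⁶ m²/s².
v = 1758 m/s = 1.758 km/s.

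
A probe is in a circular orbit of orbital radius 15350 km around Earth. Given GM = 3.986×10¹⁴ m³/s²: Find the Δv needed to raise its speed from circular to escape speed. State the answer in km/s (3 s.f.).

Δv ≈ 2.11 km/s

r = 15350 km = 1.535×10⁷ m.
Circular speed v_c = √(μ/r) = 5096 m/s.
Escape speed v_esc = √(2μ/r) = √2 × v_c = 7207 m/s.
Δv = v_esc − v_c = 2111 m/s = 2.111 km/s.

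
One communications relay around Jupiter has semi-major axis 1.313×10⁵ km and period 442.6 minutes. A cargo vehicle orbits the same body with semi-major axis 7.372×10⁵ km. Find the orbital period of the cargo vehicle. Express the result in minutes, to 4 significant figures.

Kepler's third law: T² ∝ a³, so T₂ = T₁ (a₂/a₁)^(3/2).
a₂/a₁ = 5.615, (a₂/a₁)^(3/2) = 13.30.
T₂ = 442.6 × 13.30 = 5888 minutes.

T₂ ≈ 5888 minutes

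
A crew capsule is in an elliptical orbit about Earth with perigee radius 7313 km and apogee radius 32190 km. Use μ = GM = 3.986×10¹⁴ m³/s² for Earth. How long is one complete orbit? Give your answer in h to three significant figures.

T ≈ 7.67 h

Semi-major axis a = (r_p + r_a)/2 = (7313.0 + 32190)/2 = 19752 km = 1.975×10⁷ m.
By Kepler's third law T = 2π√(a³/μ) = 2π × 4.397×10³ = 2.763×10⁴ s.
= 7.674 h.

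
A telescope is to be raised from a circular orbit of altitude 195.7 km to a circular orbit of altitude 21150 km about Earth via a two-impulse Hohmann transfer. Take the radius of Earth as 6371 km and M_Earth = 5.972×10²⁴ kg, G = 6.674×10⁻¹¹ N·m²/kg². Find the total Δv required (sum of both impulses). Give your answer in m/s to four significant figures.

μ = GM = 6.674×10⁻¹¹ × 5.972×10²⁴ = 3.986×10¹⁴ m³/s².
r₁ = 6371 + 195.7 = 6566.7 km = 6.5667×10⁶ m.
r₂ = 6371 + 21150 = 27521 km = 2.7521×10⁷ m.
Transfer ellipse a_t = (r₁ + r₂)/2 = 1.704×10⁷ m.
At r₁: circular v_c1 = √(μ/r₁) = 7791 m/s; transfer-perigee v_p = √[μ(2/r₁ − 1/a_t)] = 9900 m/s.
Δv₁ = v_p − v_c1 = 2109 m/s.
At r₂: circular v_c2 = √(μ/r₂) = 3806 m/s; transfer-apogee v_a = √[μ(2/r₂ − 1/a_t)] = 2362 m/s.
Δv₂ = v_c2 − v_a = 1443 m/s.
Total Δv = Δv₁ + Δv₂ = 3552 m/s.

Δv_total ≈ 3552 m/s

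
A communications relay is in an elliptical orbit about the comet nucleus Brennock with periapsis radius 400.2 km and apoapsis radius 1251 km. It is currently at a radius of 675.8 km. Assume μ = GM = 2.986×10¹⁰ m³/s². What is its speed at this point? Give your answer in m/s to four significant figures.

Semi-major axis a = (r_p + r_a)/2 = 825.60 km = 8.256×10⁵ m.
Vis-viva: v² = μ(2/r − 1/a) = 2.986×10¹⁰ × (2.959×10⁻⁶ − 1.211×10⁻⁶) = 5.220×10⁴ m²/s².
v = 228.5 m/s.

v ≈ 228.5 m/s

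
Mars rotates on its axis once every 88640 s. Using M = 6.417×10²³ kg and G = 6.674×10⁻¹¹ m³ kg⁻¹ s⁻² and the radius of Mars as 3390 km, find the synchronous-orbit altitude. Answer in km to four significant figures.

μ = GM = 6.674×10⁻¹¹ × 6.417×10²³ = 4.283×10¹³ m³/s².
A synchronous orbit has period T, so by Kepler's third law a = (μT²/4π²)^(1/3).
μT²/4π² = 4.283×10¹³ × (8.864×10⁴)² / 39.48 = 8.524×10²¹ m³.
a = 2.043×10⁷ m = 20427 km.
Altitude h = a − R = 20427 − 3390 = 17037 km.

h_sync ≈ 17040 km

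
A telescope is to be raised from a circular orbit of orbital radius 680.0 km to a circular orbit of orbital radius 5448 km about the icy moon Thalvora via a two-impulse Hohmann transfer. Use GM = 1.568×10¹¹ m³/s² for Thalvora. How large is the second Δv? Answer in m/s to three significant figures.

r₁ = 680.0 km = 6.800×10⁵ m.
r₂ = 5448 km = 5.448×10⁶ m.
Transfer ellipse a_t = (r₁ + r₂)/2 = 3.064×10⁶ m.
At r₁: circular v_c1 = √(μ/r₁) = 480.2 m/s; transfer-periapsis v_p = √[μ(2/r₁ − 1/a_t)] = 640.3 m/s.
At r₂: circular v_c2 = √(μ/r₂) = 169.7 m/s; transfer-apoapsis v_a = √[μ(2/r₂ − 1/a_t)] = 79.92 m/s.
Δv₂ = v_c2 − v_a = 89.73 m/s.

Δv ≈ 89.7 m/s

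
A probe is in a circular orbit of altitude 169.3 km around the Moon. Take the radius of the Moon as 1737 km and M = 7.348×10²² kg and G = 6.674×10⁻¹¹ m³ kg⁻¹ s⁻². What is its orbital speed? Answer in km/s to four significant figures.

v ≈ 1.604 km/s

μ = GM = 6.674×10⁻¹¹ × 7.348×10²² = 4.904×10¹² m³/s².
r = 1737 + 169.3 = 1906.3 km = 1.9063×10⁶ m.
For a circular orbit v = √(μ/r) = √(4.904×10¹² / 1.906×10⁶) = √(2.573×10⁶) = 1604 m/s.
That is 1.604 km/s.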